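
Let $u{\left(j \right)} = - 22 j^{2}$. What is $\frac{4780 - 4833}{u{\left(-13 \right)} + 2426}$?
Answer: $\frac{53}{1292} \approx 0.041022$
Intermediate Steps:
$\frac{4780 - 4833}{u{\left(-13 \right)} + 2426} = \frac{4780 - 4833}{- 22 \left(-13\right)^{2} + 2426} = - \frac{53}{\left(-22\right) 169 + 2426} = - \frac{53}{-3718 + 2426} = - \frac{53}{-1292} = \left(-53\right) \left(- \frac{1}{1292}\right) = \frac{53}{1292}$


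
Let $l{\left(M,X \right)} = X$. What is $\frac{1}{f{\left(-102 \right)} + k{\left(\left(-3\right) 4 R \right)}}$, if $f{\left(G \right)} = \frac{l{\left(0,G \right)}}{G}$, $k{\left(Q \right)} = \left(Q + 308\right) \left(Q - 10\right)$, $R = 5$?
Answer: $- \frac{1}{17359} \approx -5.7607 \cdot 10^{-5}$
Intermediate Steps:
$k{\left(Q \right)} = \left(-10 + Q\right) \left(308 + Q\right)$ ($k{\left(Q \right)} = \left(308 + Q\right) \left(-10 + Q\right) = \left(-10 + Q\right) \left(308 + Q\right)$)
$f{\left(G \right)} = 1$ ($f{\left(G \right)} = \frac{G}{G} = 1$)
$\frac{1}{f{\left(-102 \right)} + k{\left(\left(-3\right) 4 R \right)}} = \frac{1}{1 + \left(-3080 + \left(\left(-3\right) 4 \cdot 5\right)^{2} + 298 \left(-3\right) 4 \cdot 5\right)} = \frac{1}{1 + \left(-3080 + \left(\left(-12\right) 5\right)^{2} + 298 \left(\left(-12\right) 5\right)\right)} = \frac{1}{1 + \left(-3080 + \left(-60\right)^{2} + 298 \left(-60\right)\right)} = \frac{1}{1 - 17360} = \frac{1}{-17359} = - \frac{1}{17359}$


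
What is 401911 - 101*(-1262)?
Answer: 529373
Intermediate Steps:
401911 - 101*(-1262) = 401911 + 127462 = 529373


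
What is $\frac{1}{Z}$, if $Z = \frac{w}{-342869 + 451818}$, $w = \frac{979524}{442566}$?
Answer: $\frac{116466481}{2366} \approx 49225.0$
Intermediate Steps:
$w = \frac{2366}{1069}$ ($w = 979524 \cdot \frac{1}{442566} = \frac{2366}{1069} \approx 2.2133$)
$Z = \frac{2366}{116466481}$ ($Z = \frac{2366}{1069 \left(-342869 + 451818\right)} = \frac{2366}{1069 \cdot 108949} = \frac{2366}{1069} \cdot \frac{1}{108949} = \frac{2366}{116466481} \approx 2.0315 \cdot 10^{-5}$)
$\frac{1}{Z} = \frac{1}{\frac{2366}{116466481}} = \frac{116466481}{2366}$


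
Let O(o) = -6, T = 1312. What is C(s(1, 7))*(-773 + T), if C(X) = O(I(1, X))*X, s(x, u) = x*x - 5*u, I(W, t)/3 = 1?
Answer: 109956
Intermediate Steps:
I(W, t) = 3 (I(W, t) = 3*1 = 3)
s(x, u) = x**2 - 5*u
C(X) = -6*X
C(s(1, 7))*(-773 + T) = (-6*(1**2 - 5*7))*(-773 + 1312) = -6*(1 - 35)*539 = -6*(-34)*539 = 204*539 = 109956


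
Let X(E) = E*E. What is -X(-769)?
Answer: -591361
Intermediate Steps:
X(E) = E²
-X(-769) = -1*(-769)² = -1*591361 = -591361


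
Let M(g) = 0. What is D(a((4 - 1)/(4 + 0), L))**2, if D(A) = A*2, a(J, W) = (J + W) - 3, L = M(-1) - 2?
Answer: 289/4 ≈ 72.250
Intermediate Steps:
L = -2 (L = 0 - 2 = -2)
a(J, W) = -3 + J + W
D(A) = 2*A
D(a((4 - 1)/(4 + 0), L))**2 = (2*(-3 + (4 - 1)/(4 + 0) - 2))**2 = (2*(-3 + 3/4 - 2))**2 = (2*(-17/4))**2 = (-17/2)**2 = 289/4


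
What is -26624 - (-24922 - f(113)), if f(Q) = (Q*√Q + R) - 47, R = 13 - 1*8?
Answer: -1744 + 113*√113 ≈ -542.79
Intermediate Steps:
R = 5 (R = 13 - 8 = 5)
f(Q) = -42 + Q^(3/2) (f(Q) = (Q*√Q + 5) - 47 = (Q^(3/2) + 5) - 47 = (5 + Q^(3/2)) - 47 = -42 + Q^(3/2))
-26624 - (-24922 - f(113)) = -26624 - (-24922 - (-42 + 113^(3/2))) = -26624 - (-24922 - (-42 + 113*√113)) = -26624 - (-24922 + (42 - 113*√113)) = -26624 - (-24880 - 113*√113) = -26624 + (24880 + 113*√113) = -1744 + 113*√113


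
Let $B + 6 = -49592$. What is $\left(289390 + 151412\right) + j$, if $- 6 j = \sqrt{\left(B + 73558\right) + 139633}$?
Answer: $440802 - \frac{\sqrt{18177}}{2} \approx 4.4073 \cdot 10^{5}$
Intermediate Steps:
$B = -49598$ ($B = -6 - 49592 = -49598$)
$j = - \frac{\sqrt{18177}}{2}$ ($j = - \frac{\sqrt{\left(-49598 + 73558\right) + 139633}}{6} = - \frac{\sqrt{23960 + 139633}}{6} = - \frac{\sqrt{163593}}{6} = - \frac{3 \sqrt{18177}}{6} = - \frac{\sqrt{18177}}{2} \approx -67.411$)
$\left(289390 + 151412\right) + j = \left(289390 + 151412\right) - \frac{\sqrt{18177}}{2} = 440802 - \frac{\sqrt{18177}}{2}$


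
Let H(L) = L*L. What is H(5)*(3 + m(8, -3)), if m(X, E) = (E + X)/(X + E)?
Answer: 100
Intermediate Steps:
m(X, E) = 1 (m(X, E) = (E + X)/(E + X) = 1)
H(L) = L²
H(5)*(3 + m(8, -3)) = 5²*(3 + 1) = 25*4 = 100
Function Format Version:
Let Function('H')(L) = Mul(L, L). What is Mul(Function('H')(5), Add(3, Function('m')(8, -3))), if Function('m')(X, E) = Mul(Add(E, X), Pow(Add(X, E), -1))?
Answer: 100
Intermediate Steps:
Function('m')(X, E) = 1 (Function('m')(X, E) = Mul(Add(E, X), Pow(Add(E, X), -1)) = 1)
Function('H')(L) = Pow(L, 2)
Mul(Function('H')(5), Add(3, Function('m')(8, -3))) = Mul(Pow(5, 2), Add(3, 1)) = Mul(25, 4) = 100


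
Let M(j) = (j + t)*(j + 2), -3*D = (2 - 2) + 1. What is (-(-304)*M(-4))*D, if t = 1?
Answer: -608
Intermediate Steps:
D = -⅓ (D = -((2 - 2) + 1)/3 = -(0 + 1)/3 = -⅓*1 = -⅓ ≈ -0.33333)
M(j) = (1 + j)*(2 + j) (M(j) = (j + 1)*(j + 2) = (1 + j)*(2 + j))
(-(-304)*M(-4))*D = -(-304)*(2 + (-4)² + 3*(-4))*(-⅓) = -(-304)*(2 + 16 - 12)*(-⅓) = -(-304)*6*(-⅓) = -38*(-48)*(-⅓) = 1824*(-⅓) = -608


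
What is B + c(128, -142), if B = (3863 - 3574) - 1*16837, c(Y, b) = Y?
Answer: -16420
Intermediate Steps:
B = -16548 (B = 289 - 16837 = -16548)
B + c(128, -142) = -16548 + 128 = -16420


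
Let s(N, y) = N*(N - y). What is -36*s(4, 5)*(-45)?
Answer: -6480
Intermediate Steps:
-36*s(4, 5)*(-45) = -144*(4 - 1*5)*(-45) = -144*(4 - 5)*(-45) = -144*(-1)*(-45) = -36*(-4)*(-45) = 144*(-45) = -6480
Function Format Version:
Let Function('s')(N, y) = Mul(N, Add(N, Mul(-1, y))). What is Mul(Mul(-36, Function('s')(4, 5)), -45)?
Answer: -6480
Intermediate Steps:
Mul(Mul(-36, Function('s')(4, 5)), -45) = Mul(Mul(-36, Mul(4, Add(4, Mul(-1, 5)))), -45) = Mul(Mul(-36, Mul(4, Add(4, -5))), -45) = Mul(Mul(-36, Mul(4, -1)), -45) = Mul(Mul(-36, -4), -45) = Mul(144, -45) = -6480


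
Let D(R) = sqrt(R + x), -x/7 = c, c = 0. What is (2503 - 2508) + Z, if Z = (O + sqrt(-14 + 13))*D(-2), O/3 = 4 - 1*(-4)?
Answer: -5 + I*sqrt(2)*(24 + I) ≈ -6.4142 + 33.941*I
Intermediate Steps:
x = 0 (x = -7*0 = 0)
O = 24 (O = 3*(4 - 1*(-4)) = 3*(4 + 4) = 3*8 = 24)
D(R) = sqrt(R) (D(R) = sqrt(R + 0) = sqrt(R))
Z = I*sqrt(2)*(24 + I) (Z = (24 + sqrt(-14 + 13))*sqrt(-2) = (24 + sqrt(-1))*(I*sqrt(2)) = (24 + I)*(I*sqrt(2)) = I*sqrt(2)*(24 + I) ≈ -1.4142 + 33.941*I)
(2503 - 2508) + Z = (2503 - 2508) + I*sqrt(2)*(24 + I) = -5 + I*sqrt(2)*(24 + I)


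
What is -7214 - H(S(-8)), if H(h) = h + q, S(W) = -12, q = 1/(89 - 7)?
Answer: -590565/82 ≈ -7202.0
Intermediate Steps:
q = 1/82 ≈ 0.012195
H(h) = 1/82 + h (H(h) = h + 1/82 = 1/82 + h)
-7214 - H(S(-8)) = -7214 - (1/82 - 12) = -7214 - 1*(-983/82) = -7214 + 983/82 = -590565/82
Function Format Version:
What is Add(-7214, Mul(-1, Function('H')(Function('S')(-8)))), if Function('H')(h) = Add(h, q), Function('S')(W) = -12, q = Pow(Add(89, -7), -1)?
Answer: Rational(-590565, 82) ≈ -7202.0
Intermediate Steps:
q = Rational(1, 82) (q = Pow(82, -1) = Rational(1, 82) ≈ 0.012195)
Function('H')(h) = Add(Rational(1, 82), h) (Function('H')(h) = Add(h, Rational(1, 82)) = Add(Rational(1, 82), h))
Add(-7214, Mul(-1, Function('H')(Function('S')(-8)))) = Add(-7214, Mul(-1, Add(Rational(1, 82), -12))) = Add(-7214, Mul(-1, Rational(-983, 82))) = Add(-7214, Rational(983, 82)) = Rational(-590565, 82)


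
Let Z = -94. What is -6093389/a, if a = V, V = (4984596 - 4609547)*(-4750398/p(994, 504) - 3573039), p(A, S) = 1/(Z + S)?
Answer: 6093389/731809192699731 ≈ 8.3265e-9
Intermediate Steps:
p(A, S) = 1/(-94 + S)
V = -731809192699731 (V = (4984596 - 4609547)*(-4750398/(1/(-94 + 504)) - 3573039) = 375049*(-4750398/(1/410) - 3573039) = 375049*(-4750398/1/410 - 3573039) = 375049*(-4750398*410 - 3573039) = 375049*(-1947663180 - 3573039) = 375049*(-1951236219) = -731809192699731)
a = -731809192699731
-6093389/a = -6093389/(-731809192699731) = -6093389*(-1/731809192699731) = 6093389/731809192699731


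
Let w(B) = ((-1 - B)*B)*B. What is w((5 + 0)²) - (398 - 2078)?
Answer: -14570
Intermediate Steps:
w(B) = B²*(-1 - B) (w(B) = (B*(-1 - B))*B = B²*(-1 - B))
w((5 + 0)²) - (398 - 2078) = ((5 + 0)²)²*(-1 - (5 + 0)²) - (398 - 2078) = (5²)²*(-1 - 1*5²) - 1*(-1680) = 25²*(-1 - 1*25) + 1680 = 625*(-1 - 25) + 1680 = 625*(-26) + 1680 = -16250 + 1680 = -14570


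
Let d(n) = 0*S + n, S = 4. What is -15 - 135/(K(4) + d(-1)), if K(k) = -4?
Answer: 12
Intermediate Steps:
d(n) = n (d(n) = 0*4 + n = 0 + n = n)
-15 - 135/(K(4) + d(-1)) = -15 - 135/(-4 - 1) = -15 - 135/(-5) = -15 - 135*(-⅕) = -15 + 27 = 12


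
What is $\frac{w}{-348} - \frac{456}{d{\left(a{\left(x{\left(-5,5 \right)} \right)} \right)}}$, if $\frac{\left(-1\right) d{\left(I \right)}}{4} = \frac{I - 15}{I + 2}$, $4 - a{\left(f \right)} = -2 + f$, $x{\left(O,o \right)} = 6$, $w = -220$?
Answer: $- \frac{6337}{435} \approx -14.568$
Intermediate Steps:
$a{\left(f \right)} = 6 - f$ ($a{\left(f \right)} = 4 - \left(-2 + f\right) = 6 - f$)
$d{\left(I \right)} = - \frac{4 \left(-15 + I\right)}{2 + I}$ ($d{\left(I \right)} = - 4 \frac{I - 15}{I + 2} = - 4 \frac{-15 + I}{2 + I} = - \frac{4 \left(-15 + I\right)}{2 + I}$)
$\frac{w}{-348} - \frac{456}{d{\left(a{\left(x{\left(-5,5 \right)} \right)} \right)}} = - \frac{220}{-348} - \frac{456}{4 \frac{1}{2 + \left(6 - 6\right)} \left(15 - \left(6 - 6\right)\right)} = \left(-220\right) \left(- \frac{1}{348}\right) - \frac{456}{4 \frac{1}{2 + \left(6 - 6\right)} \left(15 - \left(6 - 6\right)\right)} = \frac{55}{87} - \frac{456}{4 \frac{1}{2 + 0} \left(15 - 0\right)} = \frac{55}{87} - \frac{456}{4 \cdot \frac{1}{2} \left(15 + 0\right)} = \frac{55}{87} - \frac{456}{4 \cdot \frac{1}{2} \cdot 15} = \frac{55}{87} - \frac{456}{30} = \frac{55}{87} - \frac{76}{5} = - \frac{6337}{435}$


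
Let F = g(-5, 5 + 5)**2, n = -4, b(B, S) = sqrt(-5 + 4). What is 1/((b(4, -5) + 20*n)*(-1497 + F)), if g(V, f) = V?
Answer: 5/588892 + I/9422272 ≈ 8.4905e-6 + 1.0613e-7*I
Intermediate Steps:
b(B, S) = I (b(B, S) = sqrt(-1) = I)
F = 25 (F = (-5)**2 = 25)
1/((b(4, -5) + 20*n)*(-1497 + F)) = 1/((I + 20*(-4))*(-1497 + 25)) = 1/((I - 80)*(-1472)) = 1/((-80 + I)*(-1472)) = 1/(117760 - 1472*I) = (117760 + 1472*I)/13869584384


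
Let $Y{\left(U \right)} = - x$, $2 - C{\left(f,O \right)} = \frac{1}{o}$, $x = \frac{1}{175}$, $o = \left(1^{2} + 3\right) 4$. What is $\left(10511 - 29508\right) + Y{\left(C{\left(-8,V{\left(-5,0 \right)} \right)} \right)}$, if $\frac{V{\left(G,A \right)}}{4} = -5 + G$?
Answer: $- \frac{3324476}{175} \approx -18997.0$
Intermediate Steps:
$V{\left(G,A \right)} = -20 + 4 G$ ($V{\left(G,A \right)} = 4 \left(-5 + G\right) = -20 + 4 G$)
$o = 16$ ($o = \left(1 + 3\right) 4 = 4 \cdot 4 = 16$)
$x = \frac{1}{175} \approx 0.0057143$
$C{\left(f,O \right)} = \frac{31}{16}$ ($C{\left(f,O \right)} = 2 - \frac{1}{16} = \frac{31}{16}$)
$Y{\left(U \right)} = - \frac{1}{175}$ ($Y{\left(U \right)} = \left(-1\right) \frac{1}{175} = - \frac{1}{175}$)
$\left(10511 - 29508\right) + Y{\left(C{\left(-8,V{\left(-5,0 \right)} \right)} \right)} = \left(10511 - 29508\right) - \frac{1}{175} = -18997 - \frac{1}{175} = - \frac{3324476}{175}$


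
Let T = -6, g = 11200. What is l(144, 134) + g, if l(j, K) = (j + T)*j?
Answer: 31072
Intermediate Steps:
l(j, K) = j*(-6 + j) (l(j, K) = (j - 6)*j = (-6 + j)*j = j*(-6 + j))
l(144, 134) + g = 144*(-6 + 144) + 11200 = 144*138 + 11200 = 19872 + 11200 = 31072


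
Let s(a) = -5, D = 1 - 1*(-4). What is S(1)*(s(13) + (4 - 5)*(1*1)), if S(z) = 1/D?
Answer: -6/5 ≈ -1.2000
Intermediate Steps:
D = 5 (D = 1 + 4 = 5)
S(z) = ⅕ (S(z) = 1/5 = ⅕)
S(1)*(s(13) + (4 - 5)*(1*1)) = (-5 + (4 - 5)*(1*1))/5 = (-5 - 1*1)/5 = (-5 - 1)/5 = (⅕)*(-6) = -6/5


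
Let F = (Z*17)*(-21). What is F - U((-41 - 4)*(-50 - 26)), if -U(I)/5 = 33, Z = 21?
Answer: -7332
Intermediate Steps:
U(I) = -165 (U(I) = -5*33 = -165)
F = -7497 (F = (21*17)*(-21) = 357*(-21) = -7497)
F - U((-41 - 4)*(-50 - 26)) = -7497 - 1*(-165) = -7497 + 165 = -7332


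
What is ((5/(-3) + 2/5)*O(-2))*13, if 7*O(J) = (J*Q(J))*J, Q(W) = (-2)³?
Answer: 7904/105 ≈ 75.276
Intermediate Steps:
Q(W) = -8
O(J) = -8*J²/7 (O(J) = ((J*(-8))*J)/7 = ((-8*J)*J)/7 = (-8*J²)/7 = -8*J²/7)
((5/(-3) + 2/5)*O(-2))*13 = ((5/(-3) + 2/5)*(-8/7*(-2)²))*13 = ((5*(-⅓) + 2*(⅕))*(-8/7*4))*13 = ((-5/3 + ⅖)*(-32/7))*13 = -19/15*(-32/7)*13 = (608/105)*13 = 7904/105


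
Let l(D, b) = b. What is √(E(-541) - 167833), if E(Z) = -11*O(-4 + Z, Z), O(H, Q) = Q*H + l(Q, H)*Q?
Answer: I*√6654423 ≈ 2579.6*I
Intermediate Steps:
O(H, Q) = 2*H*Q (O(H, Q) = Q*H + H*Q = H*Q + H*Q = 2*H*Q)
E(Z) = -22*Z*(-4 + Z) (E(Z) = -22*(-4 + Z)*Z = -22*Z*(-4 + Z))
√(E(-541) - 167833) = √(22*(-541)*(4 - 1*(-541)) - 167833) = √(22*(-541)*(4 + 541) - 167833) = √(22*(-541)*545 - 167833) = √(-6486590 - 167833) = √(-6654423) = I*√6654423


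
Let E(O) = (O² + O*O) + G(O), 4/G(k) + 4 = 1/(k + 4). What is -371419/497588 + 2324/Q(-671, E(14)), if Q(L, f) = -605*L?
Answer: -149623005633/201998336540 ≈ -0.74071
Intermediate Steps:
G(k) = 4/(-4 + 1/(4 + k)) (G(k) = 4/(-4 + 1/(k + 4)) = 4/(-4 + 1/(4 + k)))
E(O) = 2*O² + 4*(-4 - O)/(15 + 4*O) (E(O) = (O² + O*O) + 4*(-4 - O)/(15 + 4*O) = (O² + O²) + 4*(-4 - O)/(15 + 4*O) = 2*O² + 4*(-4 - O)/(15 + 4*O))
-371419/497588 + 2324/Q(-671, E(14)) = -371419/497588 + 2324/((-605*(-671))) = -371419*1/497588 + 2324/405955 = -371419/497588 + 2324*(1/405955) = -371419/497588 + 2324/405955 = -149623005633/201998336540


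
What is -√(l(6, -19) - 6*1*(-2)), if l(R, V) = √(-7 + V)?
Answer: -√(12 + I*√26) ≈ -3.5382 - 0.72056*I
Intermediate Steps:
-√(l(6, -19) - 6*1*(-2)) = -√(√(-7 - 19) - 6*1*(-2)) = -√(√(-26) - 6*(-2)) = -√(I*√26 + 12) = -√(12 + I*√26)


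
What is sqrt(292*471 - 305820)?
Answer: 4*I*sqrt(10518) ≈ 410.23*I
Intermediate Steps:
sqrt(292*471 - 305820) = sqrt(137532 - 305820) = sqrt(-168288) = 4*I*sqrt(10518)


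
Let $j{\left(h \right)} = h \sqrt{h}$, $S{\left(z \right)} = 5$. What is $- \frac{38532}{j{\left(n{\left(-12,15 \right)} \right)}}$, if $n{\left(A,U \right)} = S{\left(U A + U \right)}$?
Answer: $- \frac{38532 \sqrt{5}}{25} \approx -3446.4$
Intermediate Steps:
$n{\left(A,U \right)} = 5$
$j{\left(h \right)} = h^{\frac{3}{2}}$
$- \frac{38532}{j{\left(n{\left(-12,15 \right)} \right)}} = - \frac{38532}{5^{\frac{3}{2}}} = - \frac{38532}{5 \sqrt{5}} = - 38532 \frac{\sqrt{5}}{25} = - \frac{38532 \sqrt{5}}{25}$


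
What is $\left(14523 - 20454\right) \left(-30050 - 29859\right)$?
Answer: $355320279$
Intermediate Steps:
$\left(14523 - 20454\right) \left(-30050 - 29859\right) = - 5931 \left(-30050 - 29859\right) = \left(-5931\right) \left(-59909\right) = 355320279$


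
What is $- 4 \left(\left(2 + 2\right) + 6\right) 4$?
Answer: $-160$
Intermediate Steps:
$- 4 \left(\left(2 + 2\right) + 6\right) 4 = - 4 \left(4 + 6\right) 4 = \left(-4\right) 10 \cdot 4 = \left(-40\right) 4 = -160$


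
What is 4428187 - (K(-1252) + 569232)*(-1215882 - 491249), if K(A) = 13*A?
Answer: 943972757423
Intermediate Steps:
4428187 - (K(-1252) + 569232)*(-1215882 - 491249) = 4428187 - (13*(-1252) + 569232)*(-1215882 - 491249) = 4428187 - (-16276 + 569232)*(-1707131) = 4428187 - 552956*(-1707131) = 4428187 - 1*(-943968329236) = 4428187 + 943968329236 = 943972757423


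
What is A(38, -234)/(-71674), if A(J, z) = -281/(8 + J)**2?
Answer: 281/151662184 ≈ 1.8528e-6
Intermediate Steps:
A(J, z) = -281/(8 + J)**2
A(38, -234)/(-71674) = -281/(8 + 38)**2/(-71674) = -281/46**2*(-1/71674) = -281*1/2116*(-1/71674) = -281/2116*(-1/71674) = 281/151662184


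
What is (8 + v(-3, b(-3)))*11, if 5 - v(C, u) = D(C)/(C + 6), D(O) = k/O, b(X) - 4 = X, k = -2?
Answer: 1265/9 ≈ 140.56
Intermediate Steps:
b(X) = 4 + X
D(O) = -2/O
v(C, u) = 5 + 2/(C*(6 + C)) (v(C, u) = 5 - (-2/C)/(C + 6) = 5 - (-2/C)/(6 + C) = 5 - (-2)/(C*(6 + C)) = 5 + 2/(C*(6 + C)))
(8 + v(-3, b(-3)))*11 = (8 + (2 + 5*(-3)*(6 - 3))/((-3)*(6 - 3)))*11 = (8 - ⅓*(2 + 5*(-3)*3)/3)*11 = (8 - ⅓*⅓*(2 - 45))*11 = (8 - ⅓*⅓*(-43))*11 = (8 + 43/9)*11 = (115/9)*11 = 1265/9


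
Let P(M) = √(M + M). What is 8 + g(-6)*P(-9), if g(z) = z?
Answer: 8 - 18*I*√2 ≈ 8.0 - 25.456*I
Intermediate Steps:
P(M) = √2*√M (P(M) = √(2*M) = √2*√M)
8 + g(-6)*P(-9) = 8 - 6*√2*√(-9) = 8 - 6*√2*3*I = 8 - 18*I*√2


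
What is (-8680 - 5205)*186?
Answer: -2582610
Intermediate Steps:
(-8680 - 5205)*186 = -13885*186 = -2582610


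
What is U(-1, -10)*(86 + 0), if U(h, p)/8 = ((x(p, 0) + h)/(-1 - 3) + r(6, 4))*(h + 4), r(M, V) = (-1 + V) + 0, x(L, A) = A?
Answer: 6708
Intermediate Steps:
r(M, V) = -1 + V
U(h, p) = 8*(3 - h/4)*(4 + h) (U(h, p) = 8*(((0 + h)/(-1 - 3) + (-1 + 4))*(h + 4)) = 8*((h/(-4) + 3)*(4 + h)) = 8*((h*(-¼) + 3)*(4 + h)) = 8*((-h/4 + 3)*(4 + h)) = 8*((3 - h/4)*(4 + h)) = 8*(3 - h/4)*(4 + h))
U(-1, -10)*(86 + 0) = (96 - 2*(-1)² + 16*(-1))*(86 + 0) = (96 - 2*1 - 16)*86 = (96 - 2 - 16)*86 = 78*86 = 6708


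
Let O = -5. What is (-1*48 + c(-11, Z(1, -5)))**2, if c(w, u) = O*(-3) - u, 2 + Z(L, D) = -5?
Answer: 676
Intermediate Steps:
Z(L, D) = -7 (Z(L, D) = -2 - 5 = -7)
c(w, u) = 15 - u (c(w, u) = -5*(-3) - u = 15 - u)
(-1*48 + c(-11, Z(1, -5)))**2 = (-1*48 + (15 - 1*(-7)))**2 = (-48 + (15 + 7))**2 = (-48 + 22)**2 = (-26)**2 = 676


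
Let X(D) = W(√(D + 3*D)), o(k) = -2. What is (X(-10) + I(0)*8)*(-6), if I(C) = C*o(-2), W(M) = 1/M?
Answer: 3*I*√10/10 ≈ 0.94868*I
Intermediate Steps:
X(D) = 1/(2*√D) (X(D) = 1/(√(D + 3*D)) = 1/(√(4*D)) = 1/(2*√D))
I(C) = -2*C (I(C) = C*(-2) = -2*C)
(X(-10) + I(0)*8)*(-6) = (1/(2*√(-10)) - 2*0*8)*(-6) = ((-I*√10/10)/2 + 0*8)*(-6) = (-I*√10/20 + 0)*(-6) = -I*√10/20*(-6) = 3*I*√10/10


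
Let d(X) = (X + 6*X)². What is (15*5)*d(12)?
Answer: 529200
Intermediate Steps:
d(X) = 49*X² (d(X) = (7*X)² = 49*X²)
(15*5)*d(12) = (15*5)*(49*12²) = 75*(49*144) = 75*7056 = 529200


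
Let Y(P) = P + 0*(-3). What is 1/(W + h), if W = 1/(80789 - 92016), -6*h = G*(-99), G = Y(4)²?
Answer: 11227/2963927 ≈ 0.0037879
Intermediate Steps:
Y(P) = P (Y(P) = P + 0 = P)
G = 16 (G = 4² = 16)
h = 264 (h = -8*(-99)/3 = -⅙*(-1584) = 264)
W = -1/11227 (W = 1/(-11227) = -1/11227 ≈ -8.9071e-5)
1/(W + h) = 1/(-1/11227 + 264) = 1/(2963927/11227) = 11227/2963927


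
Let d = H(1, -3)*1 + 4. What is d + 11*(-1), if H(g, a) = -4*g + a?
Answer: -14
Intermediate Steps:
H(g, a) = a - 4*g
d = -3 (d = (-3 - 4*1)*1 + 4 = (-3 - 4)*1 + 4 = -7*1 + 4 = -7 + 4 = -3)
d + 11*(-1) = -3 + 11*(-1) = -3 - 11 = -14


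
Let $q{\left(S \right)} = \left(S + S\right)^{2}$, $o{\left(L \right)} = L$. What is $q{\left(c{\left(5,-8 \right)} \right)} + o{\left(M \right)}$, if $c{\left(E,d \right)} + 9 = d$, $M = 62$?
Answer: $1218$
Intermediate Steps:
$c{\left(E,d \right)} = -9 + d$
$q{\left(S \right)} = 4 S^{2}$ ($q{\left(S \right)} = \left(2 S\right)^{2} = 4 S^{2}$)
$q{\left(c{\left(5,-8 \right)} \right)} + o{\left(M \right)} = 4 \left(-9 - 8\right)^{2} + 62 = 4 \left(-17\right)^{2} + 62 = 4 \cdot 289 + 62 = 1156 + 62 = 1218$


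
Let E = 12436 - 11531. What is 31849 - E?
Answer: 30944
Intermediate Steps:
E = 905
31849 - E = 31849 - 1*905 = 31849 - 905 = 30944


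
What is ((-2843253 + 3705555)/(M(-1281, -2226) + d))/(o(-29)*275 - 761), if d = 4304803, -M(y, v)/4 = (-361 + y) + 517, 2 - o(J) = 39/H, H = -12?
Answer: 3449208/11768706493 ≈ 0.00029308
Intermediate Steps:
o(J) = 21/4 (o(J) = 2 - 39/(-12) = 2 - 39*(-1)/12 = 2 - 1*(-13/4) = 2 + 13/4 = 21/4)
M(y, v) = -624 - 4*y (M(y, v) = -4*((-361 + y) + 517) = -4*(156 + y) = -624 - 4*y)
((-2843253 + 3705555)/(M(-1281, -2226) + d))/(o(-29)*275 - 761) = ((-2843253 + 3705555)/((-624 - 4*(-1281)) + 4304803))/((21/4)*275 - 761) = (862302/((-624 + 5124) + 4304803))/(5775/4 - 761) = (862302/(4500 + 4304803))/(2731/4) = (862302/4309303)*(4/2731) = 3449208/11768706493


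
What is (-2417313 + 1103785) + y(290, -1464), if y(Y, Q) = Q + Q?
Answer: -1316456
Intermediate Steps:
y(Y, Q) = 2*Q
(-2417313 + 1103785) + y(290, -1464) = (-2417313 + 1103785) + 2*(-1464) = -1313528 - 2928 = -1316456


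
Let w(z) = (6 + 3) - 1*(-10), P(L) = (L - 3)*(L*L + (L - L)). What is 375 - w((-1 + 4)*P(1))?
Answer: 356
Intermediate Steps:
P(L) = L**2*(-3 + L) (P(L) = (-3 + L)*(L**2 + 0) = (-3 + L)*L**2 = L**2*(-3 + L))
w(z) = 19 (w(z) = 9 + 10 = 19)
375 - w((-1 + 4)*P(1)) = 375 - 1*19 = 375 - 19 = 356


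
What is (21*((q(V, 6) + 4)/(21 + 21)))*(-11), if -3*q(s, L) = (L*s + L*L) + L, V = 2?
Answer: 77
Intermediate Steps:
q(s, L) = -L/3 - L²/3 - L*s/3 (q(s, L) = -((L*s + L*L) + L)/3 = -((L*s + L²) + L)/3 = -((L² + L*s) + L)/3 = -(L + L² + L*s)/3 = -L/3 - L²/3 - L*s/3)
(21*((q(V, 6) + 4)/(21 + 21)))*(-11) = (21*((-⅓*6*(1 + 6 + 2) + 4)/(21 + 21)))*(-11) = (21*((-⅓*6*9 + 4)/42))*(-11) = (21*((-18 + 4)*(1/42)))*(-11) = (21*(-14*1/42))*(-11) = (21*(-⅓))*(-11) = -7*(-11) = 77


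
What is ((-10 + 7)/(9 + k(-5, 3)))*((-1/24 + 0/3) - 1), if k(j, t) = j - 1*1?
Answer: 25/24 ≈ 1.0417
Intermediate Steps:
k(j, t) = -1 + j (k(j, t) = j - 1 = -1 + j)
((-10 + 7)/(9 + k(-5, 3)))*((-1/24 + 0/3) - 1) = ((-10 + 7)/(9 + (-1 - 5)))*((-1/24 + 0/3) - 1) = (-3/(9 - 6))*((-1*1/24 + 0*(1/3)) - 1) = (-3/3)*((-1/24 + 0) - 1) = (-3*1/3)*(-1/24 - 1) = -1*(-25/24) = 25/24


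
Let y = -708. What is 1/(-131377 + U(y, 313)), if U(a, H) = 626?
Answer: -1/130751 ≈ -7.6481e-6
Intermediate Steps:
1/(-131377 + U(y, 313)) = 1/(-131377 + 626) = 1/(-130751) = -1/130751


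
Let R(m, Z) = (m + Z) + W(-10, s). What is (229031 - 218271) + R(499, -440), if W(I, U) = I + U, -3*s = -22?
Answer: 32449/3 ≈ 10816.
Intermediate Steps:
s = 22/3 (s = -1/3*(-22) = 22/3 ≈ 7.3333)
R(m, Z) = -8/3 + Z + m (R(m, Z) = (m + Z) + (-10 + 22/3) = (Z + m) - 8/3 = -8/3 + Z + m)
(229031 - 218271) + R(499, -440) = (229031 - 218271) + (-8/3 - 440 + 499) = 10760 + 169/3 = 32449/3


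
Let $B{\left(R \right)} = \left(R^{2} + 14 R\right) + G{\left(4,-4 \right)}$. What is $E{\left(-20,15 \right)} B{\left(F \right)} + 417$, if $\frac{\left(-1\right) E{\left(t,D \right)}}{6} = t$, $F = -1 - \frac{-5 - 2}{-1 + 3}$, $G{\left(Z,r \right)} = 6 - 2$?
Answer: $5847$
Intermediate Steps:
$G{\left(Z,r \right)} = 4$
$F = \frac{5}{2}$ ($F = -1 - - \frac{7}{2} = -1 + \frac{7}{2} = \frac{5}{2} \approx 2.5$)
$E{\left(t,D \right)} = - 6 t$
$B{\left(R \right)} = 4 + R^{2} + 14 R$ ($B{\left(R \right)} = \left(R^{2} + 14 R\right) + 4 = 4 + R^{2} + 14 R$)
$E{\left(-20,15 \right)} B{\left(F \right)} + 417 = \left(-6\right) \left(-20\right) \left(4 + \left(\frac{5}{2}\right)^{2} + 14 \cdot \frac{5}{2}\right) + 417 = 120 \left(4 + \frac{25}{4} + 35\right) + 417 = 120 \cdot \frac{181}{4} + 417 = 5430 + 417 = 5847$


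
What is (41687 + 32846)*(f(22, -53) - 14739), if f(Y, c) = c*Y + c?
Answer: -1189397614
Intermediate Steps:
f(Y, c) = c + Y*c (f(Y, c) = Y*c + c = c + Y*c)
(41687 + 32846)*(f(22, -53) - 14739) = (41687 + 32846)*(-53*(1 + 22) - 14739) = 74533*(-53*23 - 14739) = 74533*(-1219 - 14739) = 74533*(-15958) = -1189397614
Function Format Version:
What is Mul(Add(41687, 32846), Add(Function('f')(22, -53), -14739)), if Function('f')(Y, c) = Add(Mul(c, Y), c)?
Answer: -1189397614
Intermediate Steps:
Function('f')(Y, c) = Add(c, Mul(Y, c)) (Function('f')(Y, c) = Add(Mul(Y, c), c) = Add(c, Mul(Y, c)))
Mul(Add(41687, 32846), Add(Function('f')(22, -53), -14739)) = Mul(Add(41687, 32846), Add(Mul(-53, Add(1, 22)), -14739)) = Mul(74533, Add(Mul(-53, 23), -14739)) = Mul(74533, Add(-1219, -14739)) = Mul(74533, -15958) = -1189397614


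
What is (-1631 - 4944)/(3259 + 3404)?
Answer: -6575/6663 ≈ -0.98679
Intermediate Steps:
(-1631 - 4944)/(3259 + 3404) = -6575/6663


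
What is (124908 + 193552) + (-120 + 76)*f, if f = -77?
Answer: 321848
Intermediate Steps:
(124908 + 193552) + (-120 + 76)*f = (124908 + 193552) + (-120 + 76)*(-77) = 318460 - 44*(-77) = 318460 + 3388 = 321848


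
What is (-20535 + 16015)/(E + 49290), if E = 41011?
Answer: -4520/90301 ≈ -0.050055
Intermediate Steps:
(-20535 + 16015)/(E + 49290) = (-20535 + 16015)/(41011 + 49290) = -4520/90301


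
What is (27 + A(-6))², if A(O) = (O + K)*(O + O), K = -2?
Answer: 15129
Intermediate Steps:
A(O) = 2*O*(-2 + O) (A(O) = (O - 2)*(O + O) = (-2 + O)*(2*O) = 2*O*(-2 + O))
(27 + A(-6))² = (27 + 2*(-6)*(-2 - 6))² = (27 + 2*(-6)*(-8))² = (27 + 96)² = 123² = 15129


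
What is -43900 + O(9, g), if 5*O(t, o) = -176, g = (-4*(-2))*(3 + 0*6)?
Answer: -219676/5 ≈ -43935.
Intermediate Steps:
g = 24 (g = 8*(3 + 0) = 8*3 = 24)
O(t, o) = -176/5 (O(t, o) = (⅕)*(-176) = -176/5)
-43900 + O(9, g) = -43900 - 176/5 = -219676/5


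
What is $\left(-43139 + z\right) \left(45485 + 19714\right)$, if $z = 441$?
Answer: $-2783866902$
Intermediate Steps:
$\left(-43139 + z\right) \left(45485 + 19714\right) = \left(-43139 + 441\right) \left(45485 + 19714\right) = \left(-42698\right) 65199 = -2783866902$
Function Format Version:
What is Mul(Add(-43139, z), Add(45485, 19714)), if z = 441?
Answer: -2783866902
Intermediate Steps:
Mul(Add(-43139, z), Add(45485, 19714)) = Mul(Add(-43139, 441), Add(45485, 19714)) = Mul(-42698, 65199) = -2783866902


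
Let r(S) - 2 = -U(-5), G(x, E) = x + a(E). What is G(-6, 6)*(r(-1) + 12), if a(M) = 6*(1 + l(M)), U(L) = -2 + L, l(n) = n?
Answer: 756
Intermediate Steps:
a(M) = 6 + 6*M (a(M) = 6*(1 + M) = 6 + 6*M)
G(x, E) = 6 + x + 6*E (G(x, E) = x + (6 + 6*E) = 6 + x + 6*E)
r(S) = 9 (r(S) = 2 - (-2 - 5) = 2 - 1*(-7) = 2 + 7 = 9)
G(-6, 6)*(r(-1) + 12) = (6 - 6 + 6*6)*(9 + 12) = (6 - 6 + 36)*21 = 36*21 = 756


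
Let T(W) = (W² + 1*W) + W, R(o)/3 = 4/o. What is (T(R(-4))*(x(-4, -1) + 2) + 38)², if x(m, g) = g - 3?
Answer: 1024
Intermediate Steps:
x(m, g) = -3 + g
R(o) = 12/o (R(o) = 3*(4/o) = 12/o)
T(W) = W² + 2*W (T(W) = (W² + W) + W = (W + W²) + W = W² + 2*W)
(T(R(-4))*(x(-4, -1) + 2) + 38)² = (((12/(-4))*(2 + 12/(-4)))*((-3 - 1) + 2) + 38)² = (((12*(-¼))*(2 + 12*(-¼)))*(-4 + 2) + 38)² = (-3*(2 - 3)*(-2) + 38)² = (-3*(-1)*(-2) + 38)² = (3*(-2) + 38)² = (-6 + 38)² = 32² = 1024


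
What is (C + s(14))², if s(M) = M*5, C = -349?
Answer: 77841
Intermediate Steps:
s(M) = 5*M
(C + s(14))² = (-349 + 5*14)² = (-349 + 70)² = (-279)² = 77841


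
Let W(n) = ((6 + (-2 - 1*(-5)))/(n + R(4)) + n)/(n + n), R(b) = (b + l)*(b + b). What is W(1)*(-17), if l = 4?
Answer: -629/65 ≈ -9.6769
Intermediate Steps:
R(b) = 2*b*(4 + b) (R(b) = (b + 4)*(b + b) = (4 + b)*(2*b) = 2*b*(4 + b))
W(n) = (n + 9/(64 + n))/(2*n) (W(n) = ((6 + (-2 - 1*(-5)))/(n + 2*4*(4 + 4)) + n)/(n + n) = ((6 + (-2 + 5))/(n + 2*4*8) + n)/((2*n)) = ((6 + 3)/(n + 64) + n)*(1/(2*n)) = (9/(64 + n) + n)*(1/(2*n)) = (n + 9/(64 + n))*(1/(2*n)) = (n + 9/(64 + n))/(2*n))
W(1)*(-17) = ((1/2)*(9 + 1**2 + 64*1)/(1*(64 + 1)))*(-17) = ((1/2)*1*(9 + 1 + 64)/65)*(-17) = ((1/2)*1*(1/65)*74)*(-17) = (37/65)*(-17) = -629/65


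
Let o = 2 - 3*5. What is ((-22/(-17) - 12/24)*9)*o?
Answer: -3159/34 ≈ -92.912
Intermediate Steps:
o = -13 (o = 2 - 15 = -13)
((-22/(-17) - 12/24)*9)*o = ((-22/(-17) - 12/24)*9)*(-13) = ((-22*(-1/17) - 12*1/24)*9)*(-13) = ((22/17 - 1/2)*9)*(-13) = ((27/34)*9)*(-13) = (243/34)*(-13) = -3159/34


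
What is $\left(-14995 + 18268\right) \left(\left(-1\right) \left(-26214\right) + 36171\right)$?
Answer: $204186105$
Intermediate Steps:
$\left(-14995 + 18268\right) \left(\left(-1\right) \left(-26214\right) + 36171\right) = 3273 \left(26214 + 36171\right) = 3273 \cdot 62385 = 204186105$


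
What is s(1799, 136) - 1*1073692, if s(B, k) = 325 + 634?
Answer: -1072733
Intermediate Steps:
s(B, k) = 959
s(1799, 136) - 1*1073692 = 959 - 1*1073692 = 959 - 1073692 = -1072733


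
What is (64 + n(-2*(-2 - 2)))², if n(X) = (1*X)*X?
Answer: 16384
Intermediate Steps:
n(X) = X² (n(X) = X*X = X²)
(64 + n(-2*(-2 - 2)))² = (64 + (-2*(-2 - 2))²)² = (64 + (-2*(-4))²)² = (64 + 8²)² = (64 + 64)² = 128² = 16384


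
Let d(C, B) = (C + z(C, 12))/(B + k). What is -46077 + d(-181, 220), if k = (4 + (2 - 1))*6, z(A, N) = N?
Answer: -11519419/250 ≈ -46078.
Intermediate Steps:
k = 30 (k = (4 + 1)*6 = 5*6 = 30)
d(C, B) = (12 + C)/(30 + B) (d(C, B) = (C + 12)/(B + 30) = (12 + C)/(30 + B))
-46077 + d(-181, 220) = -46077 + (12 - 181)/(30 + 220) = -46077 - 169/250 = -11519419/250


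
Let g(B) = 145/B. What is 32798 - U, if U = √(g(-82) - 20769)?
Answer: 32798 - I*√139662646/82 ≈ 32798.0 - 144.12*I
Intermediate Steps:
U = I*√139662646/82 (U = √(145/(-82) - 20769) = √(145*(-1/82) - 20769) = √(-145/82 - 20769) = √(-1703203/82) = I*√139662646/82 ≈ 144.12*I)
32798 - U = 32798 - I*√139662646/82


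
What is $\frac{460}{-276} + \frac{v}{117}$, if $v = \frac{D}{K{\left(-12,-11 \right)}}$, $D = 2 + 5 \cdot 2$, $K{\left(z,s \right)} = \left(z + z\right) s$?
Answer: $- \frac{4289}{2574} \approx -1.6663$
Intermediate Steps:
$K{\left(z,s \right)} = 2 s z$ ($K{\left(z,s \right)} = 2 z s = 2 s z$)
$D = 12$ ($D = 2 + 10 = 12$)
$v = \frac{1}{22}$ ($v = \frac{12}{2 \left(-11\right) \left(-12\right)} = \frac{12}{264} = 12 \cdot \frac{1}{264} = \frac{1}{22} \approx 0.045455$)
$\frac{460}{-276} + \frac{v}{117} = \frac{460}{-276} + \frac{1}{22 \cdot 117} = 460 \left(- \frac{1}{276}\right) + \frac{1}{22} \cdot \frac{1}{117} = - \frac{5}{3} + \frac{1}{2574} = - \frac{4289}{2574}$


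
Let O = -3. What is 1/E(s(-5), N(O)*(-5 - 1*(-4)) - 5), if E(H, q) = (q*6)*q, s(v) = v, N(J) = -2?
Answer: 1/54 ≈ 0.018519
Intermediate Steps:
E(H, q) = 6*q² (E(H, q) = (6*q)*q = 6*q²)
1/E(s(-5), N(O)*(-5 - 1*(-4)) - 5) = 1/(6*(-2*(-5 - 1*(-4)) - 5)²) = 1/(6*(-2*(-5 + 4) - 5)²) = 1/(6*(-2*(-1) - 5)²) = 1/(6*(2 - 5)²) = 1/(6*(-3)²) = 1/(6*9) = 1/54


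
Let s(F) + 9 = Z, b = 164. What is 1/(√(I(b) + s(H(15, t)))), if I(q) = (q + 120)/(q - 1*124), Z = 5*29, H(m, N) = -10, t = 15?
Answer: √1590/477 ≈ 0.083595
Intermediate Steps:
Z = 145
s(F) = 136 (s(F) = -9 + 145 = 136)
I(q) = (120 + q)/(-124 + q) (I(q) = (120 + q)/(q - 124) = (120 + q)/(-124 + q))
1/(√(I(b) + s(H(15, t)))) = 1/(√((120 + 164)/(-124 + 164) + 136)) = 1/(√(284/40 + 136)) = 1/(√((1/40)*284 + 136)) = 1/(√(71/10 + 136)) = 1/(√(1431/10)) = 1/(3*√1590/10) = √1590/477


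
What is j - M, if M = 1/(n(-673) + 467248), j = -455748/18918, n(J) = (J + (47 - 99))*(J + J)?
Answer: -109614841037/4550087994 ≈ -24.091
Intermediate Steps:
n(J) = 2*J*(-52 + J) (n(J) = (J - 52)*(2*J) = (-52 + J)*(2*J) = 2*J*(-52 + J))
j = -75958/3153 (j = -455748*1/18918 = -75958/3153 ≈ -24.091)
M = 1/1443098 (M = 1/(2*(-673)*(-52 - 673) + 467248) = 1/(2*(-673)*(-725) + 467248) = 1/(975850 + 467248) = 1/1443098 ≈ 6.9295e-7)
j - M = -75958/3153 - 1*1/1443098 = -75958/3153 - 1/1443098 = -109614841037/4550087994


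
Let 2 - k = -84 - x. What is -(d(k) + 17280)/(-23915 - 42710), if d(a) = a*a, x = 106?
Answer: 54144/66625 ≈ 0.81267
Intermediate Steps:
k = 192 (k = 2 - (-84 - 1*106) = 2 - (-84 - 106) = 2 - 1*(-190) = 2 + 190 = 192)
d(a) = a**2
-(d(k) + 17280)/(-23915 - 42710) = -(192**2 + 17280)/(-23915 - 42710) = -(36864 + 17280)/(-66625) = -54144*(-1)/66625 = -1*(-54144/66625) = 54144/66625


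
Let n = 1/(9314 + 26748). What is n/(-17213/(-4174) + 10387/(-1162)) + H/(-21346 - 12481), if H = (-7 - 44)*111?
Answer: 1191862563406387/7122155521739492 ≈ 0.16735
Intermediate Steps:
H = -5661 (H = -51*111 = -5661)
n = 1/36062 ≈ 2.7730e-5
n/(-17213/(-4174) + 10387/(-1162)) + H/(-21346 - 12481) = 1/(36062*(-17213/(-4174) + 10387/(-1162))) - 5661/(-21346 - 12481) = 1/(36062*(-17213*(-1/4174) + 10387*(-1/1162))) - 5661/(-33827) = 1/(36062*(17213/4174 - 10387/1162)) - 5661*(-1/33827) = 1/(36062*(-5838458/1212547)) + 5661/33827 = (1/36062)*(-1212547/5838458) + 5661/33827 = -1212547/210546472396 + 5661/33827 = 1191862563406387/7122155521739492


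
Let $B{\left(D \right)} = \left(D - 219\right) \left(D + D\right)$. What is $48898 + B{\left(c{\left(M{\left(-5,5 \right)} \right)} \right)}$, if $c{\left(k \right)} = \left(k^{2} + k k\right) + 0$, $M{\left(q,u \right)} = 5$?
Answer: $31998$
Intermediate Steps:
$c{\left(k \right)} = 2 k^{2}$ ($c{\left(k \right)} = \left(k^{2} + k^{2}\right) + 0 = 2 k^{2} + 0 = 2 k^{2}$)
$B{\left(D \right)} = 2 D \left(-219 + D\right)$ ($B{\left(D \right)} = \left(-219 + D\right) 2 D = 2 D \left(-219 + D\right)$)
$48898 + B{\left(c{\left(M{\left(-5,5 \right)} \right)} \right)} = 48898 + 2 \cdot 2 \cdot 5^{2} \left(-219 + 2 \cdot 5^{2}\right) = 48898 + 2 \cdot 2 \cdot 25 \left(-219 + 2 \cdot 25\right) = 48898 + 2 \cdot 50 \left(-219 + 50\right) = 48898 + 2 \cdot 50 \left(-169\right) = 48898 - 16900 = 31998$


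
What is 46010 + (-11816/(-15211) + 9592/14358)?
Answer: 717777021530/15599967 ≈ 46011.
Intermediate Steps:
46010 + (-11816/(-15211) + 9592/14358) = 46010 + (-11816*(-1/15211) + 9592*(1/14358)) = 46010 + (1688/2173 + 4796/7179) = 46010 + 22539860/15599967 = 717777021530/15599967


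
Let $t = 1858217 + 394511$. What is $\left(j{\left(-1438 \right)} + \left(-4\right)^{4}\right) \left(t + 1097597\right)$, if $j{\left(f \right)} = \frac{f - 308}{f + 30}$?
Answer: $\frac{55157618775}{64} \approx 8.6184 \cdot 10^{8}$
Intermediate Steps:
$t = 2252728$
$j{\left(f \right)} = \frac{-308 + f}{30 + f}$
$\left(j{\left(-1438 \right)} + \left(-4\right)^{4}\right) \left(t + 1097597\right) = \left(\frac{-308 - 1438}{30 - 1438} + \left(-4\right)^{4}\right) \left(2252728 + 1097597\right) = \left(\frac{1}{-1408} \left(-1746\right) + 256\right) 3350325 = \left(\left(- \frac{1}{1408}\right) \left(-1746\right) + 256\right) 3350325 = \left(\frac{873}{704} + 256\right) 3350325 = \frac{181097}{704} \cdot 3350325 = \frac{55157618775}{64}$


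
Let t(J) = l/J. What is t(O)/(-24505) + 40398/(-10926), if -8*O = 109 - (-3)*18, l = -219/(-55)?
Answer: -1479151568833/400050618825 ≈ -3.6974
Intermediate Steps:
l = 219/55 (l = -219*(-1/55) = 219/55 ≈ 3.9818)
O = -163/8 (O = -(109 - (-3)*18)/8 = -(109 - 1*(-54))/8 = -(109 + 54)/8 = -⅛*163 = -163/8 ≈ -20.375)
t(J) = 219/(55*J)
t(O)/(-24505) + 40398/(-10926) = (219/(55*(-163/8)))/(-24505) + 40398/(-10926) = ((219/55)*(-8/163))*(-1/24505) + 40398*(-1/10926) = -1752/8965*(-1/24505) - 6733/1821 = 1752/219687325 - 6733/1821 = -1479151568833/400050618825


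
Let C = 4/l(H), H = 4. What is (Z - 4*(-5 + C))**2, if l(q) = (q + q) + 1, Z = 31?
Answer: 196249/81 ≈ 2422.8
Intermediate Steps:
l(q) = 1 + 2*q (l(q) = 2*q + 1 = 1 + 2*q)
C = 4/9 (C = 4/(1 + 2*4) = 4/(1 + 8) = 4/9 ≈ 0.44444)
(Z - 4*(-5 + C))**2 = (31 - 4*(-5 + 4/9))**2 = (31 - 4*(-41/9))**2 = (31 + 164/9)**2 = (443/9)**2 = 196249/81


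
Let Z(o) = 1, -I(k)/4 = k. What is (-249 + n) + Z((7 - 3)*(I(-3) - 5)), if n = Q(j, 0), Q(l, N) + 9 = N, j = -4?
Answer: -257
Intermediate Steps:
I(k) = -4*k
Q(l, N) = -9 + N
n = -9 (n = -9 + 0 = -9)
(-249 + n) + Z((7 - 3)*(I(-3) - 5)) = (-249 - 9) + 1 = -258 + 1 = -257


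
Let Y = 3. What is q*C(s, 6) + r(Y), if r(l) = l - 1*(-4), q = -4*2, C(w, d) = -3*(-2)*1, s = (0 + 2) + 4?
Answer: -41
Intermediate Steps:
s = 6 (s = 2 + 4 = 6)
C(w, d) = 6 (C(w, d) = 6*1 = 6)
q = -8
r(l) = 4 + l (r(l) = l + 4 = 4 + l)
q*C(s, 6) + r(Y) = -8*6 + (4 + 3) = -48 + 7 = -41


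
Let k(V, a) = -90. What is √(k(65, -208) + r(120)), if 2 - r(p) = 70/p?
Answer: I*√3189/6 ≈ 9.4119*I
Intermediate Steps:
r(p) = 2 - 70/p
√(k(65, -208) + r(120)) = √(-90 + (2 - 70/120)) = √(-90 + (2 - 70*1/120)) = √(-90 + (2 - 7/12)) = √(-90 + 17/12) = √(-1063/12) = I*√3189/6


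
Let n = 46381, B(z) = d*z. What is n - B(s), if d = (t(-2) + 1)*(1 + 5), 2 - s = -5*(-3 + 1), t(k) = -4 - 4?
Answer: 46045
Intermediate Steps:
t(k) = -8
s = -8 (s = 2 - (-5)*(-3 + 1) = 2 - (-5)*(-2) = 2 - 1*10 = 2 - 10 = -8)
d = -42 (d = (-8 + 1)*(1 + 5) = -7*6 = -42)
B(z) = -42*z
n - B(s) = 46381 - (-42)*(-8) = 46381 - 1*336 = 46381 - 336 = 46045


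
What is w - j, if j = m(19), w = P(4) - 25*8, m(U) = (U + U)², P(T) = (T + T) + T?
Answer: -1632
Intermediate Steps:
P(T) = 3*T (P(T) = 2*T + T = 3*T)
m(U) = 4*U² (m(U) = (2*U)² = 4*U²)
w = -188 (w = 3*4 - 25*8 = 12 - 200 = -188)
j = 1444 (j = 4*19² = 4*361 = 1444)
w - j = -188 - 1*1444 = -188 - 1444 = -1632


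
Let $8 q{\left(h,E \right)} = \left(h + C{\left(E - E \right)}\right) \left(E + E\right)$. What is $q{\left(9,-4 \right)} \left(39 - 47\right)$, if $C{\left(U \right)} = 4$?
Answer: $104$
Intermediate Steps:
$q{\left(h,E \right)} = \frac{E \left(4 + h\right)}{4}$ ($q{\left(h,E \right)} = \frac{\left(h + 4\right) \left(E + E\right)}{8} = \frac{\left(4 + h\right) 2 E}{8} = \frac{2 E \left(4 + h\right)}{8} = \frac{E \left(4 + h\right)}{4}$)
$q{\left(9,-4 \right)} \left(39 - 47\right) = \frac{1}{4} \left(-4\right) \left(4 + 9\right) \left(39 - 47\right) = \frac{1}{4} \left(-4\right) 13 \left(-8\right) = \left(-13\right) \left(-8\right) = 104$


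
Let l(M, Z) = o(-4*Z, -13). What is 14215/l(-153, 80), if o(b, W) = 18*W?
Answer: -14215/234 ≈ -60.748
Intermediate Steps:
l(M, Z) = -234 (l(M, Z) = 18*(-13) = -234)
14215/l(-153, 80) = 14215/(-234) = 14215*(-1/234) = -14215/234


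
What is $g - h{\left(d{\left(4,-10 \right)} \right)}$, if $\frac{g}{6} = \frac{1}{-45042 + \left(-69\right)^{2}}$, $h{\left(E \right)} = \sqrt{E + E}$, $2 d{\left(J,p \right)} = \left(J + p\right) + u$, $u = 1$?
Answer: $- \frac{2}{13427} - i \sqrt{5} \approx -0.00014895 - 2.2361 i$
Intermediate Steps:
$d{\left(J,p \right)} = \frac{1}{2} + \frac{J}{2} + \frac{p}{2}$ ($d{\left(J,p \right)} = \frac{\left(J + p\right) + 1}{2} = \frac{1 + J + p}{2} = \frac{1}{2} + \frac{J}{2} + \frac{p}{2}$)
$h{\left(E \right)} = \sqrt{2} \sqrt{E}$ ($h{\left(E \right)} = \sqrt{2 E} = \sqrt{2} \sqrt{E}$)
$g = - \frac{2}{13427}$ ($g = \frac{6}{-45042 + \left(-69\right)^{2}} = \frac{6}{-45042 + 4761} = \frac{6}{-40281} = 6 \left(- \frac{1}{40281}\right) = - \frac{2}{13427} \approx -0.00014895$)
$g - h{\left(d{\left(4,-10 \right)} \right)} = - \frac{2}{13427} - \sqrt{2} \sqrt{\frac{1}{2} + \frac{1}{2} \cdot 4 + \frac{1}{2} \left(-10\right)} = - \frac{2}{13427} - \sqrt{2} \sqrt{\frac{1}{2} + 2 - 5} = - \frac{2}{13427} - \sqrt{2} \sqrt{- \frac{5}{2}} = - \frac{2}{13427} - \sqrt{2} \frac{i \sqrt{10}}{2} = - \frac{2}{13427} - i \sqrt{5}$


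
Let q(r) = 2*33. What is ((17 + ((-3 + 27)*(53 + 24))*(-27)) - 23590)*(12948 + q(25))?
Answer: -956125566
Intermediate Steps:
q(r) = 66
((17 + ((-3 + 27)*(53 + 24))*(-27)) - 23590)*(12948 + q(25)) = ((17 + ((-3 + 27)*(53 + 24))*(-27)) - 23590)*(12948 + 66) = ((17 + (24*77)*(-27)) - 23590)*13014 = ((17 + 1848*(-27)) - 23590)*13014 = ((17 - 49896) - 23590)*13014 = (-49879 - 23590)*13014 = -73469*13014 = -956125566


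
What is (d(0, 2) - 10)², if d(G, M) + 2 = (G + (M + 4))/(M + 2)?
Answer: 441/4 ≈ 110.25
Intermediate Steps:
d(G, M) = -2 + (4 + G + M)/(2 + M) (d(G, M) = -2 + (G + (M + 4))/(M + 2) = -2 + (G + (4 + M))/(2 + M) = -2 + (4 + G + M)/(2 + M))
(d(0, 2) - 10)² = ((0 - 1*2)/(2 + 2) - 10)² = ((0 - 2)/4 - 10)² = ((¼)*(-2) - 10)² = (-½ - 10)² = (-21/2)² = 441/4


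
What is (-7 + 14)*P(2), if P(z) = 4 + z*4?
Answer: 84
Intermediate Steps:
P(z) = 4 + 4*z
(-7 + 14)*P(2) = (-7 + 14)*(4 + 4*2) = 7*(4 + 8) = 7*12 = 84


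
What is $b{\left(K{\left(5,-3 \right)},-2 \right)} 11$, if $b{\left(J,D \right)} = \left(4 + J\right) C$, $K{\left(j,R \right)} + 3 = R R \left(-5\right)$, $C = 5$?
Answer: $-2420$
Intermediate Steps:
$K{\left(j,R \right)} = -3 - 5 R^{2}$ ($K{\left(j,R \right)} = -3 + R R \left(-5\right) = -3 + R^{2} \left(-5\right) = -3 - 5 R^{2}$)
$b{\left(J,D \right)} = 20 + 5 J$ ($b{\left(J,D \right)} = \left(4 + J\right) 5 = 20 + 5 J$)
$b{\left(K{\left(5,-3 \right)},-2 \right)} 11 = \left(20 + 5 \left(-3 - 5 \left(-3\right)^{2}\right)\right) 11 = \left(20 + 5 \left(-3 - 45\right)\right) 11 = \left(20 + 5 \left(-48\right)\right) 11 = \left(20 - 240\right) 11 = \left(-220\right) 11 = -2420$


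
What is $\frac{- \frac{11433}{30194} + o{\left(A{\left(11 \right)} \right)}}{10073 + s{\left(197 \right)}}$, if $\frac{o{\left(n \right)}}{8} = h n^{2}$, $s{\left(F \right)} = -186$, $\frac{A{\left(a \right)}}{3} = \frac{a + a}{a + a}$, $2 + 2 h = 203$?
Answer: $\frac{218472351}{298528078} \approx 0.73183$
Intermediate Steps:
$h = \frac{201}{2}$ ($h = -1 + \frac{1}{2} \cdot 203 = -1 + \frac{203}{2} = \frac{201}{2} \approx 100.5$)
$A{\left(a \right)} = 3$ ($A{\left(a \right)} = 3 \frac{a + a}{a + a} = 3 \frac{2 a}{2 a} = 3 \cdot 2 a \frac{1}{2 a} = 3 \cdot 1 = 3$)
$o{\left(n \right)} = 804 n^{2}$ ($o{\left(n \right)} = 8 \frac{201 n^{2}}{2} = 804 n^{2}$)
$\frac{- \frac{11433}{30194} + o{\left(A{\left(11 \right)} \right)}}{10073 + s{\left(197 \right)}} = \frac{- \frac{11433}{30194} + 804 \cdot 3^{2}}{10073 - 186} = \frac{\left(-11433\right) \frac{1}{30194} + 804 \cdot 9}{9887} = \left(- \frac{11433}{30194} + 7236\right) \frac{1}{9887} = \frac{218472351}{30194} \cdot \frac{1}{9887} = \frac{218472351}{298528078}$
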